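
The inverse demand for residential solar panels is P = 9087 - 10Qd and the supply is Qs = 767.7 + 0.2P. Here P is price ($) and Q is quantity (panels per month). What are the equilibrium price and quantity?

Inverting to quantity form: Qd = 908.7 - 0.1P.
Equating demand and supply, 908.7 - 0.1P = 767.7 + 0.2P gives 0.3P = 141, so P* = 470.
Plugging P* into demand: Q* = 908.7 - 0.1(470) = 861.7.

P* = 470, Q* = 861.7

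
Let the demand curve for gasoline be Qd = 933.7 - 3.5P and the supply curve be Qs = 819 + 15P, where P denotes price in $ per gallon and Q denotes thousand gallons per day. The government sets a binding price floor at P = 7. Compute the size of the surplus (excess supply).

Surplus = 14.8

With P fixed at 7, quantity demanded is 909.2 and quantity supplied is 924.
Surplus = Qs - Qd = 924 - 909.2 = 14.8.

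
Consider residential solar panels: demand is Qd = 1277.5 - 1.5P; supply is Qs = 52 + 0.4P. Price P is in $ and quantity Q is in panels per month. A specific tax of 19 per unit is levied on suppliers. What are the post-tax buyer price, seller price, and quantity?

The tax drives a wedge P_b - P_s = 19. Substituting P_s = P_b - 19 into supply: Qs = 44.4 + 0.4P_b.
Set Qd = Qs: 1277.5 - 1.5P_b = 44.4 + 0.4P_b, so 1233.1 = 1.9P_b and P_b = 649.
So P_s = 630 and the quantity traded is Q = 1277.5 - 1.5(649) = 304.

P_b = 649, P_s = 630, Q = 304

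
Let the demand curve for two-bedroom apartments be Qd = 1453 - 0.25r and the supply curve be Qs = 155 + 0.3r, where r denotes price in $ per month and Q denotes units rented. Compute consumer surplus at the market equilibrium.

Set Qd = Qs: 1453 - 0.25r = 155 + 0.3r, so 1298 = 0.55r and r* = 2360.
From the demand curve, Q* = 1453 - 0.25(2360) = 863.
Demand choke price (Qd = 0): r = 1453/0.25 = 5812. Consumer surplus = ½ × (5812 - 2360) × 863 = 1489538.

Consumer surplus = 1489538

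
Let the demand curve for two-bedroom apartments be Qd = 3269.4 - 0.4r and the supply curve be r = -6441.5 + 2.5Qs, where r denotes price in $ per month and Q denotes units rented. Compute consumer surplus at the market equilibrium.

Solving each curve for Q: Qs = 2576.6 + 0.4r.
Set Qd = Qs: 3269.4 - 0.4r = 2576.6 + 0.4r, so 692.8 = 0.8r and r* = 866.
From the demand curve, Q* = 3269.4 - 0.4(866) = 2923.
Demand choke price (Qd = 0): r = 3269.4/0.4 = 8173.5. Consumer surplus = ½ × (8173.5 - 866) × 2923 = 10679911.25.

Consumer surplus = 10679911.25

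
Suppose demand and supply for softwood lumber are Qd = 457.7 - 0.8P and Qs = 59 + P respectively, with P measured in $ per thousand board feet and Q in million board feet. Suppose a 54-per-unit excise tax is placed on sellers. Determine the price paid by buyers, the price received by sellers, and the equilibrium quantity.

P_b = 251.5, P_s = 197.5, Q = 256.5

Sellers keep P_s = P_b - 54 per unit, so supply in terms of the buyer price is Qs = 5 + P_b.
Equate demand and the shifted supply: 457.7 - 0.8P_b = 5 + P_b, giving 1.8P_b = 452.7, so P_b = 251.5.
So P_s = 197.5 and the quantity traded is Q = 457.7 - 0.8(251.5) = 256.5.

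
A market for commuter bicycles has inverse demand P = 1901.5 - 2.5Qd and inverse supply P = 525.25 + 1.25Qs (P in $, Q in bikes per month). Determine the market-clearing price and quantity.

Inverting to quantity form: Qd = 760.6 - 0.4P and Qs = -420.2 + 0.8P.
The market clears where 760.6 - 0.4P = -420.2 + 0.8P. Rearranging, 1.2P = 1180.8, hence P* = 984.
Substitute back: Q* = 760.6 - 0.4(984) = 367.

P* = 984, Q* = 367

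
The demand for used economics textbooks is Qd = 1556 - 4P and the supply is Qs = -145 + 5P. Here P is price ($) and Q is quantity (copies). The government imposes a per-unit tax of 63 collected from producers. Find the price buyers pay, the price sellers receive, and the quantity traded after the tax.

Producers keep P_s = P_b - 63 per unit, so supply in terms of the buyer price is Qs = -460 + 5P_b.
Equate demand and the shifted supply: 1556 - 4P_b = -460 + 5P_b, giving 9P_b = 2016, so P_b = 224.
So P_s = 161 and the quantity traded is Q = 1556 - 4(224) = 660.

P_b = 224, P_s = 161, Q = 660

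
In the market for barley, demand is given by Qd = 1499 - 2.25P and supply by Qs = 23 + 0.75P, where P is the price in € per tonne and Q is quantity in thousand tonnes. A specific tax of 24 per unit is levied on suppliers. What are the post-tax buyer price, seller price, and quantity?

P_b = 498, P_s = 474, Q = 378.5

Suppliers keep P_s = P_b - 24 per unit, so supply in terms of the buyer price is Qs = 5 + 0.75P_b.
Equate demand and the shifted supply: 1499 - 2.25P_b = 5 + 0.75P_b, giving 3P_b = 1494, so P_b = 498.
Then P_s = 498 - 24 = 474 and Q = 1499 - 2.25(498) = 378.5.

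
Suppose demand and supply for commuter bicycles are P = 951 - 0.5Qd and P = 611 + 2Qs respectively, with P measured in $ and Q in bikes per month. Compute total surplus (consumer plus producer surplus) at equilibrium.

Inverting to quantity form: Qd = 1902 - 2P and Qs = -305.5 + 0.5P.
The market clears where 1902 - 2P = -305.5 + 0.5P. Rearranging, 2.5P = 2207.5, hence P* = 883.
Plugging P* into demand: Q* = 1902 - 2(883) = 136.
Demand choke price = 951; supply choke price = 611. CS = ½(951 - 883)(136) = 4624; PS = ½(883 - 611)(136) = 18496. Total surplus = 23120.

Total surplus = 23120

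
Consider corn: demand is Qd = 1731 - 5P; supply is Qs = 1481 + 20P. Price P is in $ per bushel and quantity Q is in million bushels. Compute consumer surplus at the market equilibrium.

Equating demand and supply, 1731 - 5P = 1481 + 20P gives 25P = 250, so P* = 10.
Substitute back: Q* = 1731 - 5(10) = 1681.
Demand choke price (Qd = 0): P = 1731/5 = 346.2. Consumer surplus = ½ × (346.2 - 10) × 1681 = 282576.1.

Consumer surplus = 282576.1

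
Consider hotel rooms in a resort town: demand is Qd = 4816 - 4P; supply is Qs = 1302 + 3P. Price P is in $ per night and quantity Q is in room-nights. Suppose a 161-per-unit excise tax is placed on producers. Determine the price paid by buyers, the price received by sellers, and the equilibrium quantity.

P_b = 571, P_s = 410, Q = 2532

Producers keep P_s = P_b - 161 per unit, so supply in terms of the buyer price is Qs = 819 + 3P_b.
Equate demand and the shifted supply: 4816 - 4P_b = 819 + 3P_b, giving 7P_b = 3997, so P_b = 571.
Then P_s = 571 - 161 = 410 and Q = 4816 - 4(571) = 2532.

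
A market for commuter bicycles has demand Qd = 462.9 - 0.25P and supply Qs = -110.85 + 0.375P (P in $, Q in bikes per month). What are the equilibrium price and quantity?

P* = 918, Q* = 233.4

Set Qd = Qs: 462.9 - 0.25P = -110.85 + 0.375P, so 573.75 = 0.625P and P* = 918.
Then Q* = 462.9 - 0.25(918) = 233.4.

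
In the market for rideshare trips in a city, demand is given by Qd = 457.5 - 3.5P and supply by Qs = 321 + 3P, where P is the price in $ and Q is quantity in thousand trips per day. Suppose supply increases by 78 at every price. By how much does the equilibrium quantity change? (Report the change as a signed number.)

Set Qd = Qs: 457.5 - 3.5P = 321 + 3P, so 136.5 = 6.5P and P* = 21.
Then Q* = 457.5 - 3.5(21) = 384.
After the shift, supply is Qs = 399 + 3P.
The new intersection has 58.5 = 6.5P, i.e. P = 9, Q = 426.
ΔQ = 426 - 384 = 42.

ΔQ = 42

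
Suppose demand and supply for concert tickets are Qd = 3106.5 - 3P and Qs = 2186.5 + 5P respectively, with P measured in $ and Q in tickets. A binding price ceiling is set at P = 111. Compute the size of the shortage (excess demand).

At P = 111: Qd = 2773.5 and Qs = 2741.5.
Shortage = Qd - Qs = 2773.5 - 2741.5 = 32.

Shortage = 32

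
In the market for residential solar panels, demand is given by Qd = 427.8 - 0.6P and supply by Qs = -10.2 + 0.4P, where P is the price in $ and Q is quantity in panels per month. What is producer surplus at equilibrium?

At equilibrium Qd = Qs, so 427.8 - 0.6P = -10.2 + 0.4P; collecting terms, 438 = P and P* = 438.
From the demand curve, Q* = 427.8 - 0.6(438) = 165.
Supply choke price (Qs = 0): P = 25.5. Producer surplus = ½ × (438 - 25.5) × 165 = 34031.25.

Producer surplus = 34031.25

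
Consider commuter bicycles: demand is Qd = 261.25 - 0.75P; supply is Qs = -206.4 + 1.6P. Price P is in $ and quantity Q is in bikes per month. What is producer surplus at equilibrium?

Producer surplus = 3920

At equilibrium Qd = Qs, so 261.25 - 0.75P = -206.4 + 1.6P; collecting terms, 467.65 = 2.35P and P* = 199.
Then Q* = 261.25 - 0.75(199) = 112.
Supply choke price (Qs = 0): P = 129. Producer surplus = ½ × (199 - 129) × 112 = 3920.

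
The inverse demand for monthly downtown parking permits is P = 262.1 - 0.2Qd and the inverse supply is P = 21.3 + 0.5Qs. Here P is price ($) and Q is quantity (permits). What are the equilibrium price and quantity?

P* = 193.3, Q* = 344

In direct form, Qd = 1310.5 - 5P and Qs = -42.6 + 2P.
The market clears where 1310.5 - 5P = -42.6 + 2P. Rearranging, 7P = 1353.1, hence P* = 193.3.
Substitute back: Q* = 1310.5 - 5(193.3) = 344.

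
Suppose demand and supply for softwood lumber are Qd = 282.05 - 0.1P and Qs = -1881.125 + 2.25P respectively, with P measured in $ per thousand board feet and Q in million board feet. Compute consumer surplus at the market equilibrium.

Consumer surplus = 180500

The market clears where 282.05 - 0.1P = -1881.125 + 2.25P. Rearranging, 2.35P = 2163.175, hence P* = 920.5.
Then Q* = 282.05 - 0.1(920.5) = 190.
Demand choke price (Qd = 0): P = 282.05/0.1 = 2820.5. Consumer surplus = ½ × (2820.5 - 920.5) × 190 = 180500.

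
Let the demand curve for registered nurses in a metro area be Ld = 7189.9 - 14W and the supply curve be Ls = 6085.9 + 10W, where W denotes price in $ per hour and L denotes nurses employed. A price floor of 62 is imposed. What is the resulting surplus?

Surplus = 384

At W = 62: Ld = 6321.9 and Ls = 6705.9.
Surplus = Ls - Ld = 6705.9 - 6321.9 = 384.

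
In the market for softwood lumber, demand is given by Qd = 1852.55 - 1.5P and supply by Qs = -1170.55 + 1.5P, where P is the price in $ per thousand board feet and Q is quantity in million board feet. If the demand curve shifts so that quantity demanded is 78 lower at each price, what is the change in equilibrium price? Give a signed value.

ΔP = -26

Set Qd = Qs: 1852.55 - 1.5P = -1170.55 + 1.5P, so 3023.1 = 3P and P* = 1007.7.
From the demand curve, Q* = 1852.55 - 1.5(1007.7) = 341.
After the shift, demand is Qd = 1774.55 - 1.5P.
Re-solving, 3P = 2945.1 gives P = 981.7 and Q = 302.
ΔP = 981.7 - 1007.7 = -26.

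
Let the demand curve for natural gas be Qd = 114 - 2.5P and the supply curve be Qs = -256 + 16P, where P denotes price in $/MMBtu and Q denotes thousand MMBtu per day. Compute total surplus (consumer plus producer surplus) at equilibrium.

Total surplus = 947.2

Equating demand and supply, 114 - 2.5P = -256 + 16P gives 18.5P = 370, so P* = 20.
Substitute back: Q* = 114 - 2.5(20) = 64.
Demand choke price = 45.6; supply choke price = 16. CS = ½(45.6 - 20)(64) = 819.2; PS = ½(20 - 16)(64) = 128. Total surplus = 947.2.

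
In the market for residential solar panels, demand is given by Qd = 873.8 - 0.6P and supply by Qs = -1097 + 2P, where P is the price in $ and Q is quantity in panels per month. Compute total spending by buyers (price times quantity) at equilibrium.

Set Qd = Qs: 873.8 - 0.6P = -1097 + 2P, so 1970.8 = 2.6P and P* = 758.
Then Q* = 873.8 - 0.6(758) = 419.
Total spending by buyers = P* × Q* = 758 × 419 = 317602.

Total spending by buyers = 317602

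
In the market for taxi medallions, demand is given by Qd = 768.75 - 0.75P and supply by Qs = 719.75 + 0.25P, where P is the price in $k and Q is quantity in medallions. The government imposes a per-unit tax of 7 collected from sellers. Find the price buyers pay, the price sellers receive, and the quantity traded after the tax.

The tax drives a wedge P_b - P_s = 7. Substituting P_s = P_b - 7 into supply: Qs = 718 + 0.25P_b.
Equate demand and the shifted supply: 768.75 - 0.75P_b = 718 + 0.25P_b, giving P_b = 50.75, so P_b = 50.75.
Then P_s = 50.75 - 7 = 43.75 and Q = 768.75 - 0.75(50.75) = 730.6875.

P_b = 50.75, P_s = 43.75, Q = 730.6875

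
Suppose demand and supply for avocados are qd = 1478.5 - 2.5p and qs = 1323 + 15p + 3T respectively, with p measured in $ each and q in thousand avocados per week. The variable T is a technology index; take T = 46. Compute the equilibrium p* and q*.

p* = 1, q* = 1476

With T = 46, supply is qs = 1461 + 15p.
Set qd = qs: 1478.5 - 2.5p = 1461 + 15p, so 17.5 = 17.5p and p* = 1.
Substitute back: q* = 1478.5 - 2.5(1) = 1476.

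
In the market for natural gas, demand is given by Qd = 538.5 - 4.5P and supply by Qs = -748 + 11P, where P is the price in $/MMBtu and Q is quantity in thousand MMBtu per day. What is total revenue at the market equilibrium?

Total revenue = 13695

Equating demand and supply, 538.5 - 4.5P = -748 + 11P gives 15.5P = 1286.5, so P* = 83.
Plugging P* into demand: Q* = 538.5 - 4.5(83) = 165.
Total revenue = P* × Q* = 83 × 165 = 13695.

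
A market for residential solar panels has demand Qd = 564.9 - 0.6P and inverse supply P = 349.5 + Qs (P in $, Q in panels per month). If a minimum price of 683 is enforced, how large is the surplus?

Surplus = 178.4

Rewriting in direct form: Qs = -349.5 + P.
At P = 683: Qd = 155.1 and Qs = 333.5.
Surplus = Qs - Qd = 333.5 - 155.1 = 178.4.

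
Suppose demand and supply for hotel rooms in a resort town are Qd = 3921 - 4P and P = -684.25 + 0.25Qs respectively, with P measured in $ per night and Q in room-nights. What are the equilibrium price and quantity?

Inverting to quantity form: Qs = 2737 + 4P.
At equilibrium Qd = Qs, so 3921 - 4P = 2737 + 4P; collecting terms, 1184 = 8P and P* = 148.
Then Q* = 3921 - 4(148) = 3329.

P* = 148, Q* = 3329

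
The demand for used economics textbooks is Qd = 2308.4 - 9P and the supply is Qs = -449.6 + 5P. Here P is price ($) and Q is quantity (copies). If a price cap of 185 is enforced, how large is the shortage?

With P fixed at 185, quantity demanded is 643.4 and quantity supplied is 475.4.
Shortage = Qd - Qs = 643.4 - 475.4 = 168.

Shortage = 168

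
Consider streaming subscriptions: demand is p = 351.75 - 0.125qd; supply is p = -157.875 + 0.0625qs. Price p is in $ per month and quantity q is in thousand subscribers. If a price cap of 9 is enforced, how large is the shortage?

In direct form, qd = 2814 - 8p and qs = 2526 + 16p.
At p = 9: qd = 2742 and qs = 2670.
Shortage = qd - qs = 2742 - 2670 = 72.

Shortage = 72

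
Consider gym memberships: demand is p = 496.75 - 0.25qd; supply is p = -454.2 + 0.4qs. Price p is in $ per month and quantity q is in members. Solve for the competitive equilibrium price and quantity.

p* = 131, q* = 1463

Rewriting in direct form: qd = 1987 - 4p and qs = 1135.5 + 2.5p.
At equilibrium qd = qs, so 1987 - 4p = 1135.5 + 2.5p; collecting terms, 851.5 = 6.5p and p* = 131.
Plugging p* into demand: q* = 1987 - 4(131) = 1463.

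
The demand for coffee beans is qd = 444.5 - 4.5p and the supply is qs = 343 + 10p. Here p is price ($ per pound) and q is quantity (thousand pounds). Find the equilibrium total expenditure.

Total expenditure = 2891

Equating demand and supply, 444.5 - 4.5p = 343 + 10p gives 14.5p = 101.5, so p* = 7.
Then q* = 444.5 - 4.5(7) = 413.
Total expenditure = p* × q* = 7 × 413 = 2891.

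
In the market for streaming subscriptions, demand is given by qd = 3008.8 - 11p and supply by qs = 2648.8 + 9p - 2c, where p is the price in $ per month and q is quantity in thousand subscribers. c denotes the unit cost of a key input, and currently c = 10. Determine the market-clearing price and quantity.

With c = 10, supply is qs = 2628.8 + 9p.
At equilibrium qd = qs, so 3008.8 - 11p = 2628.8 + 9p; collecting terms, 380 = 20p and p* = 19.
Substitute back: q* = 3008.8 - 11(19) = 2799.8.

p* = 19, q* = 2799.8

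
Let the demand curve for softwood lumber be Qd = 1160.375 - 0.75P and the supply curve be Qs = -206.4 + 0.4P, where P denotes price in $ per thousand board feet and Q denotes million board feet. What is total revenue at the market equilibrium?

Set Qd = Qs: 1160.375 - 0.75P = -206.4 + 0.4P, so 1366.775 = 1.15P and P* = 1188.5.
Substitute back: Q* = 1160.375 - 0.75(1188.5) = 269.
Total revenue = P* × Q* = 1188.5 × 269 = 319706.5.

Total revenue = 319706.5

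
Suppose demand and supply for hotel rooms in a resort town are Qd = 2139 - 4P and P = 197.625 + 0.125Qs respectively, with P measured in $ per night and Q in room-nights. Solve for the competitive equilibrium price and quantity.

P* = 310, Q* = 899

Solving each curve for Q: Qs = -1581 + 8P.
At equilibrium Qd = Qs, so 2139 - 4P = -1581 + 8P; collecting terms, 3720 = 12P and P* = 310.
From the demand curve, Q* = 2139 - 4(310) = 899.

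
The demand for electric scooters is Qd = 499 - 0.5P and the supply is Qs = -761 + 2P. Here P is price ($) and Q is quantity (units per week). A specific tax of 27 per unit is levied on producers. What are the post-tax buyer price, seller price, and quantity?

P_b = 525.6, P_s = 498.6, Q = 236.2

The tax drives a wedge P_b - P_s = 27. Substituting P_s = P_b - 27 into supply: Qs = -815 + 2P_b.
Set Qd = Qs: 499 - 0.5P_b = -815 + 2P_b, so 1314 = 2.5P_b and P_b = 525.6.
Then P_s = 525.6 - 27 = 498.6 and Q = 499 - 0.5(525.6) = 236.2.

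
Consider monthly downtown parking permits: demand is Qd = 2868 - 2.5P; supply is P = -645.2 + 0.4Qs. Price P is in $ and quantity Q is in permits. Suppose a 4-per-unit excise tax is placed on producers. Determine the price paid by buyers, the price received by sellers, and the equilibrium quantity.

Inverting to quantity form: Qs = 1613 + 2.5P.
Producers keep P_s = P_b - 4 per unit, so supply in terms of the buyer price is Qs = 1603 + 2.5P_b.
Market clearing requires 2868 - 2.5P_b = 1603 + 2.5P_b; hence 1265 = 5P_b and P_b = 253.
Then P_s = 253 - 4 = 249 and Q = 2868 - 2.5(253) = 2235.5.

P_b = 253, P_s = 249, Q = 2235.5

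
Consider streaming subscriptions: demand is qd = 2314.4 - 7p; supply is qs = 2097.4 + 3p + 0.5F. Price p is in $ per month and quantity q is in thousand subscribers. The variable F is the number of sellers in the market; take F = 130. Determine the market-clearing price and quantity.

p* = 15.2, q* = 2208

With F = 130, supply is qs = 2162.4 + 3p.
The market clears where 2314.4 - 7p = 2162.4 + 3p. Rearranging, 10p = 152, hence p* = 15.2.
Plugging p* into demand: q* = 2314.4 - 7(15.2) = 2208.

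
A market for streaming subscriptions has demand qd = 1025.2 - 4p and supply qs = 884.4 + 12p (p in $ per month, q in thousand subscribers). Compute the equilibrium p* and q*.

p* = 8.8, q* = 990

The market clears where 1025.2 - 4p = 884.4 + 12p. Rearranging, 16p = 140.8, hence p* = 8.8.
Then q* = 1025.2 - 4(8.8) = 990.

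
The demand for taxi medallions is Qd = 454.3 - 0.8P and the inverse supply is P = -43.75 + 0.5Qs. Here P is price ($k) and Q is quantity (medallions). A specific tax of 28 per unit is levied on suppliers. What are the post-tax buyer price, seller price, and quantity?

Solving each curve for Q: Qs = 87.5 + 2P.
The tax drives a wedge P_b - P_s = 28. Substituting P_s = P_b - 28 into supply: Qs = 31.5 + 2P_b.
Equate demand and the shifted supply: 454.3 - 0.8P_b = 31.5 + 2P_b, giving 2.8P_b = 422.8, so P_b = 151.
So P_s = 123 and the quantity traded is Q = 454.3 - 0.8(151) = 333.5.

P_b = 151, P_s = 123, Q = 333.5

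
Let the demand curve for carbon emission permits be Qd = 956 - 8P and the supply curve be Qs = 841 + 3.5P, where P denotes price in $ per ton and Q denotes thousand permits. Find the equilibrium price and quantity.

At equilibrium Qd = Qs, so 956 - 8P = 841 + 3.5P; collecting terms, 115 = 11.5P and P* = 10.
Plugging P* into demand: Q* = 956 - 8(10) = 876.

P* = 10, Q* = 876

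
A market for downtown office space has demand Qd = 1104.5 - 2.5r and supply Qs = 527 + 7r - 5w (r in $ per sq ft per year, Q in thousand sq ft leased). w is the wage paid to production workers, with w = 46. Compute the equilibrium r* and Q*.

With w = 46, supply is Qs = 297 + 7r.
Equating demand and supply, 1104.5 - 2.5r = 297 + 7r gives 9.5r = 807.5, so r* = 85.
Plugging r* into demand: Q* = 1104.5 - 2.5(85) = 892.

r* = 85, Q* = 892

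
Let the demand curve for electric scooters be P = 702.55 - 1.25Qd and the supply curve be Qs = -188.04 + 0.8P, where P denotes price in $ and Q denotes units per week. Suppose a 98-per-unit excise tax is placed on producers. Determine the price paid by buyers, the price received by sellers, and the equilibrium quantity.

Rewriting in direct form: Qd = 562.04 - 0.8P.
With a tax of 98 on producers, they supply based on the net price P_s = P_b - 98, so Qs = -266.44 + 0.8P_b.
Market clearing requires 562.04 - 0.8P_b = -266.44 + 0.8P_b; hence 828.48 = 1.6P_b and P_b = 517.8.
Then P_s = 517.8 - 98 = 419.8 and Q = 562.04 - 0.8(517.8) = 147.8.

P_b = 517.8, P_s = 419.8, Q = 147.8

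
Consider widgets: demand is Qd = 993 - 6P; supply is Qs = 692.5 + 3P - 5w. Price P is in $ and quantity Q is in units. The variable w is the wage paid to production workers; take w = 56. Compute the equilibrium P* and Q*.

P* = 64.5, Q* = 606

With w = 56, supply is Qs = 412.5 + 3P.
At equilibrium Qd = Qs, so 993 - 6P = 412.5 + 3P; collecting terms, 580.5 = 9P and P* = 64.5.
Then Q* = 993 - 6(64.5) = 606.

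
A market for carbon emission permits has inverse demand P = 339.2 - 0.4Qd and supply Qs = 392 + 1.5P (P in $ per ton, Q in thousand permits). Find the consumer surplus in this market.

In direct form, Qd = 848 - 2.5P.
The market clears where 848 - 2.5P = 392 + 1.5P. Rearranging, 4P = 456, hence P* = 114.
Plugging P* into demand: Q* = 848 - 2.5(114) = 563.
Demand choke price (Qd = 0): P = 848/2.5 = 339.2. Consumer surplus = ½ × (339.2 - 114) × 563 = 63393.8.

Consumer surplus = 63393.8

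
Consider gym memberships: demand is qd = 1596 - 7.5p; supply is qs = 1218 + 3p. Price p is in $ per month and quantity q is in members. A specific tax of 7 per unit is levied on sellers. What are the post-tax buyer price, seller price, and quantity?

p_b = 38, p_s = 31, q = 1311

Sellers keep p_s = p_b - 7 per unit, so supply in terms of the buyer price is qs = 1197 + 3p_b.
Equate demand and the shifted supply: 1596 - 7.5p_b = 1197 + 3p_b, giving 10.5p_b = 399, so p_b = 38.
Then p_s = 38 - 7 = 31 and q = 1596 - 7.5(38) = 1311.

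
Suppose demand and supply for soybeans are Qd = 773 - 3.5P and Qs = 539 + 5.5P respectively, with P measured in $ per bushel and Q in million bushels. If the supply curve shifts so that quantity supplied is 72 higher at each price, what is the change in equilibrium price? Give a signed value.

ΔP = -8

Equating demand and supply, 773 - 3.5P = 539 + 5.5P gives 9P = 234, so P* = 26.
From the demand curve, Q* = 773 - 3.5(26) = 682.
After the shift, supply is Qs = 611 + 5.5P.
Re-solving, 9P = 162 gives P = 18 and Q = 710.
ΔP = 18 - 26 = -8.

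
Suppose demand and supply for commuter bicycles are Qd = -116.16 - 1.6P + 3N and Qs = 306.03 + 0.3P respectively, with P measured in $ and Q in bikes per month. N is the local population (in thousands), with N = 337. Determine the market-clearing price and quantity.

With N = 337, demand is Qd = 894.84 - 1.6P.
The market clears where 894.84 - 1.6P = 306.03 + 0.3P. Rearranging, 1.9P = 588.81, hence P* = 309.9.
From the demand curve, Q* = 894.84 - 1.6(309.9) = 399.

P* = 309.9, Q* = 399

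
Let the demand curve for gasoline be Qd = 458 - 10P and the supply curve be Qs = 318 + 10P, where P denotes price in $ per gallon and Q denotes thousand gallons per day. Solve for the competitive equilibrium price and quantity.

P* = 7, Q* = 388

Set Qd = Qs: 458 - 10P = 318 + 10P, so 140 = 20P and P* = 7.
Plugging P* into demand: Q* = 458 - 10(7) = 388.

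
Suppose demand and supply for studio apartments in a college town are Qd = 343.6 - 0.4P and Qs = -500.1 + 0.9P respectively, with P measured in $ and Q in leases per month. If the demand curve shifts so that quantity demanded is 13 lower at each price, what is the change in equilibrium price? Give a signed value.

ΔP = -10

The market clears where 343.6 - 0.4P = -500.1 + 0.9P. Rearranging, 1.3P = 843.7, hence P* = 649.
From the demand curve, Q* = 343.6 - 0.4(649) = 84.
After the shift, demand is Qd = 330.6 - 0.4P.
The new intersection has 830.7 = 1.3P, i.e. P = 639, Q = 75.
ΔP = 639 - 649 = -10.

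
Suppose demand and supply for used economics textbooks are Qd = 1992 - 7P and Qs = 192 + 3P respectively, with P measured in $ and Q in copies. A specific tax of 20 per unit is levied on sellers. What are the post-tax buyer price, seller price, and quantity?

The tax drives a wedge P_b - P_s = 20. Substituting P_s = P_b - 20 into supply: Qs = 132 + 3P_b.
Market clearing requires 1992 - 7P_b = 132 + 3P_b; hence 1860 = 10P_b and P_b = 186.
Then P_s = 186 - 20 = 166 and Q = 1992 - 7(186) = 690.

P_b = 186, P_s = 166, Q = 690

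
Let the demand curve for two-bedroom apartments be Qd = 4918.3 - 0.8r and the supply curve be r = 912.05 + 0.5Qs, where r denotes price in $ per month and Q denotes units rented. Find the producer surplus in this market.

Producer surplus = 2237866.4025

Solving each curve for Q: Qs = -1824.1 + 2r.
Equating demand and supply, 4918.3 - 0.8r = -1824.1 + 2r gives 2.8r = 6742.4, so r* = 2408.
Substitute back: Q* = 4918.3 - 0.8(2408) = 2991.9.
Supply choke price (Qs = 0): r = 912.05. Producer surplus = ½ × (2408 - 912.05) × 2991.9 = 2237866.4025.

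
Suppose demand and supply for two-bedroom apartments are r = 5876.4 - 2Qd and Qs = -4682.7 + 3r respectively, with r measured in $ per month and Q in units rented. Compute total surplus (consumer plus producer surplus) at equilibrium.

Total surplus = 3990758.625

Inverting to quantity form: Qd = 2938.2 - 0.5r.
Equating demand and supply, 2938.2 - 0.5r = -4682.7 + 3r gives 3.5r = 7620.9, so r* = 2177.4.
Substitute back: Q* = 2938.2 - 0.5(2177.4) = 1849.5.
Demand choke price = 5876.4; supply choke price = 1560.9. CS = ½(5876.4 - 2177.4)(1849.5) = 3420650.25; PS = ½(2177.4 - 1560.9)(1849.5) = 570108.375. Total surplus = 3990758.625.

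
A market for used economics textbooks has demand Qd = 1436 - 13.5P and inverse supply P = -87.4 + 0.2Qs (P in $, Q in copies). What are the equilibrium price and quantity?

Rewriting in direct form: Qs = 437 + 5P.
Equating demand and supply, 1436 - 13.5P = 437 + 5P gives 18.5P = 999, so P* = 54.
Plugging P* into demand: Q* = 1436 - 13.5(54) = 707.

P* = 54, Q* = 707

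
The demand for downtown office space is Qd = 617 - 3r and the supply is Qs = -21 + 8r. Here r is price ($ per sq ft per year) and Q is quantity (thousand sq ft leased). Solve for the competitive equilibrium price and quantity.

r* = 58, Q* = 443

At equilibrium Qd = Qs, so 617 - 3r = -21 + 8r; collecting terms, 638 = 11r and r* = 58.
From the demand curve, Q* = 617 - 3(58) = 443.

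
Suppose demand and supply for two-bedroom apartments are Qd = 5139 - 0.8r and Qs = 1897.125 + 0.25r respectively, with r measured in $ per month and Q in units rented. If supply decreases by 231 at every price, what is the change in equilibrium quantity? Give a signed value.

Set Qd = Qs: 5139 - 0.8r = 1897.125 + 0.25r, so 3241.875 = 1.05r and r* = 3087.5.
Then Q* = 5139 - 0.8(3087.5) = 2669.
After the shift, supply is Qs = 1666.125 + 0.25r.
The new intersection has 3472.875 = 1.05r, i.e. r = 3307.5, Q = 2493.
ΔQ = 2493 - 2669 = -176.

ΔQ = -176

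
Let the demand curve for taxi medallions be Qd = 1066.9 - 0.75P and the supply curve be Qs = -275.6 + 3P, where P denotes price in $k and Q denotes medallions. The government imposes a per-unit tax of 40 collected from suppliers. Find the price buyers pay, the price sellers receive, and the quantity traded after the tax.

Suppliers keep P_s = P_b - 40 per unit, so supply in terms of the buyer price is Qs = -395.6 + 3P_b.
Equate demand and the shifted supply: 1066.9 - 0.75P_b = -395.6 + 3P_b, giving 3.75P_b = 1462.5, so P_b = 390.
So P_s = 350 and the quantity traded is Q = 1066.9 - 0.75(390) = 774.4.

P_b = 390, P_s = 350, Q = 774.4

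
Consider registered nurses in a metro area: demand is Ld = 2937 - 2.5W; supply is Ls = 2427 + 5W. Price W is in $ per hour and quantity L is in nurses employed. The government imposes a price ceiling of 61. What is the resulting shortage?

Shortage = 52.5

With W fixed at 61, quantity demanded is 2784.5 and quantity supplied is 2732.
Shortage = Ld - Ls = 2784.5 - 2732 = 52.5.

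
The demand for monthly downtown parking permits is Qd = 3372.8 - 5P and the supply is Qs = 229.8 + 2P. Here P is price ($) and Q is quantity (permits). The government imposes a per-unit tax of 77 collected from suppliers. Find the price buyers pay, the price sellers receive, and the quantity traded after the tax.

With a tax of 77 on suppliers, they supply based on the net price P_s = P_b - 77, so Qs = 75.8 + 2P_b.
Market clearing requires 3372.8 - 5P_b = 75.8 + 2P_b; hence 3297 = 7P_b and P_b = 471.
So P_s = 394 and the quantity traded is Q = 3372.8 - 5(471) = 1017.8.

P_b = 471, P_s = 394, Q = 1017.8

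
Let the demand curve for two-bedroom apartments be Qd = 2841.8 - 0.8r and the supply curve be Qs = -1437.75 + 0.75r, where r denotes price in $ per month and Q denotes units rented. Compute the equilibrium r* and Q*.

r* = 2761, Q* = 633

Set Qd = Qs: 2841.8 - 0.8r = -1437.75 + 0.75r, so 4279.55 = 1.55r and r* = 2761.
Then Q* = 2841.8 - 0.8(2761) = 633.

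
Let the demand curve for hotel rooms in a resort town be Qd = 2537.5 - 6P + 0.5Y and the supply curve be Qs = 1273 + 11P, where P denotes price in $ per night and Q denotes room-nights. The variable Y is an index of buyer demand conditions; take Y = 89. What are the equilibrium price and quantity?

P* = 77, Q* = 2120

With Y = 89, demand is Qd = 2582 - 6P.
Set Qd = Qs: 2582 - 6P = 1273 + 11P, so 1309 = 17P and P* = 77.
Substitute back: Q* = 2582 - 6(77) = 2120.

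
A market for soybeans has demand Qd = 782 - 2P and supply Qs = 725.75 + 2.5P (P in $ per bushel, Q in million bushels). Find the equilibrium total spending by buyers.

Equating demand and supply, 782 - 2P = 725.75 + 2.5P gives 4.5P = 56.25, so P* = 12.5.
Then Q* = 782 - 2(12.5) = 757.
Total spending by buyers = P* × Q* = 12.5 × 757 = 9462.5.

Total spending by buyers = 9462.5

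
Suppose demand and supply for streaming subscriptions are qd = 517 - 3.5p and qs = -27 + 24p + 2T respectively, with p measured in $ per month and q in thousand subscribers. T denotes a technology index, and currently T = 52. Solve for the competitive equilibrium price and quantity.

With T = 52, supply is qs = 77 + 24p.
Set qd = qs: 517 - 3.5p = 77 + 24p, so 440 = 27.5p and p* = 16.
Substitute back: q* = 517 - 3.5(16) = 461.

p* = 16, q* = 461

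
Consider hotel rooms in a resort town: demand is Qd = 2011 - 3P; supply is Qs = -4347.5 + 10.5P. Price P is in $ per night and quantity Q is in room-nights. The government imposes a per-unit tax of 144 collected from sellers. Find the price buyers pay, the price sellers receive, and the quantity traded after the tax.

The tax drives a wedge P_b - P_s = 144. Substituting P_s = P_b - 144 into supply: Qs = -5859.5 + 10.5P_b.
Equate demand and the shifted supply: 2011 - 3P_b = -5859.5 + 10.5P_b, giving 13.5P_b = 7870.5, so P_b = 583.
Then P_s = 583 - 144 = 439 and Q = 2011 - 3(583) = 262.

P_b = 583, P_s = 439, Q = 262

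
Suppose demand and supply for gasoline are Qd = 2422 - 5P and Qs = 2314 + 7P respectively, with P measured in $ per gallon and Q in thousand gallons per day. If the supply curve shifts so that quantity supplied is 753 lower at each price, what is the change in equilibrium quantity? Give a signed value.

ΔQ = -313.75

At equilibrium Qd = Qs, so 2422 - 5P = 2314 + 7P; collecting terms, 108 = 12P and P* = 9.
Plugging P* into demand: Q* = 2422 - 5(9) = 2377.
After the shift, supply is Qs = 1561 + 7P.
Re-solving, 12P = 861 gives P = 71.75 and Q = 2063.25.
ΔQ = 2063.25 - 2377 = -313.75.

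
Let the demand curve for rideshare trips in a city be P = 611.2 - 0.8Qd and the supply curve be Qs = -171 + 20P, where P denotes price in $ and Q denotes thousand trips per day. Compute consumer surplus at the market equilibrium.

Consumer surplus = 201072.4

In direct form, Qd = 764 - 1.25P.
Equating demand and supply, 764 - 1.25P = -171 + 20P gives 21.25P = 935, so P* = 44.
From the demand curve, Q* = 764 - 1.25(44) = 709.
Demand choke price (Qd = 0): P = 764/1.25 = 611.2. Consumer surplus = ½ × (611.2 - 44) × 709 = 201072.4.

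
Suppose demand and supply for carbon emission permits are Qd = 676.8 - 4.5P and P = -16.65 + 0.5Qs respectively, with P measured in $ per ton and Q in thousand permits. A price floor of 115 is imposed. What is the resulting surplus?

In direct form, Qs = 33.3 + 2P.
Evaluating both curves at the floor price 115 gives Qd = 159.3, Qs = 263.3.
Surplus = Qs - Qd = 263.3 - 159.3 = 104.

Surplus = 104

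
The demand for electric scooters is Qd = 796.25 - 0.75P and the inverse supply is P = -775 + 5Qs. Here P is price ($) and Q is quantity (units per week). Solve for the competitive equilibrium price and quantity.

P* = 675, Q* = 290

In direct form, Qs = 155 + 0.2P.
Equating demand and supply, 796.25 - 0.75P = 155 + 0.2P gives 0.95P = 641.25, so P* = 675.
Plugging P* into demand: Q* = 796.25 - 0.75(675) = 290.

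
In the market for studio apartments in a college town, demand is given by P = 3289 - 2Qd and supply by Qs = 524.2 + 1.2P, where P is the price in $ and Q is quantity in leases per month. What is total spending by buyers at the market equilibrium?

In direct form, Qd = 1644.5 - 0.5P.
At equilibrium Qd = Qs, so 1644.5 - 0.5P = 524.2 + 1.2P; collecting terms, 1120.3 = 1.7P and P* = 659.
From the demand curve, Q* = 1644.5 - 0.5(659) = 1315.
Total spending by buyers = P* × Q* = 659 × 1315 = 866585.

Total spending by buyers = 866585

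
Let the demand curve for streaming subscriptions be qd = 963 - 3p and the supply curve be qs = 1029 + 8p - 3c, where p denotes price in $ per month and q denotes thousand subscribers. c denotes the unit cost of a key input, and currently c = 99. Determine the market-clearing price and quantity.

With c = 99, supply is qs = 732 + 8p.
At equilibrium qd = qs, so 963 - 3p = 732 + 8p; collecting terms, 231 = 11p and p* = 21.
From the demand curve, q* = 963 - 3(21) = 900.

p* = 21, q* = 900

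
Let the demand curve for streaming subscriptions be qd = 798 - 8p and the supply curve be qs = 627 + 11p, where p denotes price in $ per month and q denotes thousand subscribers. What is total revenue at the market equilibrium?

At equilibrium qd = qs, so 798 - 8p = 627 + 11p; collecting terms, 171 = 19p and p* = 9.
From the demand curve, q* = 798 - 8(9) = 726.
Total revenue = p* × q* = 9 × 726 = 6534.

Total revenue = 6534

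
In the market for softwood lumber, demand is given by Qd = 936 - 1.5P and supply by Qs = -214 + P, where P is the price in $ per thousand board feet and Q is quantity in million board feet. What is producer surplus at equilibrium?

Set Qd = Qs: 936 - 1.5P = -214 + P, so 1150 = 2.5P and P* = 460.
Substitute back: Q* = 936 - 1.5(460) = 246.
Supply choke price (Qs = 0): P = 214. Producer surplus = ½ × (460 - 214) × 246 = 30258.

Producer surplus = 30258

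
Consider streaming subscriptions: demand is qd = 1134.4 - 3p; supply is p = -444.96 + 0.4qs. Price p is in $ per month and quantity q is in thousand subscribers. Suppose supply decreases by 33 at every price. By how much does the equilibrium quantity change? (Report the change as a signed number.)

Δq = -18

In direct form, qs = 1112.4 + 2.5p.
Equating demand and supply, 1134.4 - 3p = 1112.4 + 2.5p gives 5.5p = 22, so p* = 4.
From the demand curve, q* = 1134.4 - 3(4) = 1122.4.
After the shift, supply is qs = 1079.4 + 2.5p.
Re-solving, 5.5p = 55 gives p = 10 and q = 1104.4.
Δq = 1104.4 - 1122.4 = -18.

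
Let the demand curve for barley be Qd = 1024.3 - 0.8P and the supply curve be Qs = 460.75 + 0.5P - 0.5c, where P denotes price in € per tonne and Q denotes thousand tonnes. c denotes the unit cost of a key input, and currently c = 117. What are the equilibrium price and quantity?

With c = 117, supply is Qs = 402.25 + 0.5P.
The market clears where 1024.3 - 0.8P = 402.25 + 0.5P. Rearranging, 1.3P = 622.05, hence P* = 478.5.
Plugging P* into demand: Q* = 1024.3 - 0.8(478.5) = 641.5.

P* = 478.5, Q* = 641.5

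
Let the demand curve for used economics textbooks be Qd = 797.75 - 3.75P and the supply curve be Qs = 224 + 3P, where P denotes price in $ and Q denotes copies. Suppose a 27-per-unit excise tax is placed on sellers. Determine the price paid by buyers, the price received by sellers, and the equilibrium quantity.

P_b = 97, P_s = 70, Q = 434

With a tax of 27 on sellers, they supply based on the net price P_s = P_b - 27, so Qs = 143 + 3P_b.
Market clearing requires 797.75 - 3.75P_b = 143 + 3P_b; hence 654.75 = 6.75P_b and P_b = 97.
Then P_s = 97 - 27 = 70 and Q = 797.75 - 3.75(97) = 434.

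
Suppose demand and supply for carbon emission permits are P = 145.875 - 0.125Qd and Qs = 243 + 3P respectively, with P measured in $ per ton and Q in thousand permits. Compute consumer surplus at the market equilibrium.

Consumer surplus = 15314.0625

Solving each curve for Q: Qd = 1167 - 8P.
Set Qd = Qs: 1167 - 8P = 243 + 3P, so 924 = 11P and P* = 84.
Then Q* = 1167 - 8(84) = 495.
Demand choke price (Qd = 0): P = 1167/8 = 145.875. Consumer surplus = ½ × (145.875 - 84) × 495 = 15314.0625.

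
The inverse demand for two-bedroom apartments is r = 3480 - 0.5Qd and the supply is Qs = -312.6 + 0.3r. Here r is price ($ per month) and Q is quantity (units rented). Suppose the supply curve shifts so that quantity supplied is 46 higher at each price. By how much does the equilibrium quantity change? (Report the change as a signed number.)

ΔQ = 40

In direct form, Qd = 6960 - 2r.
Set Qd = Qs: 6960 - 2r = -312.6 + 0.3r, so 7272.6 = 2.3r and r* = 3162.
Then Q* = 6960 - 2(3162) = 636.
After the shift, supply is Qs = -266.6 + 0.3r.
The new intersection has 7226.6 = 2.3r, i.e. r = 3142, Q = 676.
ΔQ = 676 - 636 = 40.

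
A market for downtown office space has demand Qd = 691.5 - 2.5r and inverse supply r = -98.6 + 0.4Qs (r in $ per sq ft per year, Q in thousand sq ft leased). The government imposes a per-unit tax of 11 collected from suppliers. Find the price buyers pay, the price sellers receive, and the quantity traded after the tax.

r_b = 94.5, r_s = 83.5, Q = 455.25

In direct form, Qs = 246.5 + 2.5r.
The tax drives a wedge r_b - r_s = 11. Substituting r_s = r_b - 11 into supply: Qs = 219 + 2.5r_b.
Market clearing requires 691.5 - 2.5r_b = 219 + 2.5r_b; hence 472.5 = 5r_b and r_b = 94.5.
Then r_s = 94.5 - 11 = 83.5 and Q = 691.5 - 2.5(94.5) = 455.25.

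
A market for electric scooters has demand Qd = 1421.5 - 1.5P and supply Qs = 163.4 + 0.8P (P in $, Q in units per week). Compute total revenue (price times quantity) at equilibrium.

Set Qd = Qs: 1421.5 - 1.5P = 163.4 + 0.8P, so 1258.1 = 2.3P and P* = 547.
From the demand curve, Q* = 1421.5 - 1.5(547) = 601.
Total revenue = P* × Q* = 547 × 601 = 328747.

Total revenue = 328747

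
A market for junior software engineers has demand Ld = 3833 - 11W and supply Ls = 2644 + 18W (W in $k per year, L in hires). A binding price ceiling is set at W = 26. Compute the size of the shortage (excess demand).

Evaluating both curves at the ceiling price 26 gives Ld = 3547, Ls = 3112.
Shortage = Ld - Ls = 3547 - 3112 = 435.

Shortage = 435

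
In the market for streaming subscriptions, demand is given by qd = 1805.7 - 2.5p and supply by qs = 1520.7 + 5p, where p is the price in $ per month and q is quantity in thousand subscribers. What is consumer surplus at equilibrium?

Consumer surplus = 585298.898

The market clears where 1805.7 - 2.5p = 1520.7 + 5p. Rearranging, 7.5p = 285, hence p* = 38.
Then q* = 1805.7 - 2.5(38) = 1710.7.
Demand choke price (qd = 0): p = 1805.7/2.5 = 722.28. Consumer surplus = ½ × (722.28 - 38) × 1710.7 = 585298.898.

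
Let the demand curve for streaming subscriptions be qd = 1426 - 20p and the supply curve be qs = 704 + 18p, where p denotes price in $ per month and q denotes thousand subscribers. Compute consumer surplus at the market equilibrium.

The market clears where 1426 - 20p = 704 + 18p. Rearranging, 38p = 722, hence p* = 19.
Plugging p* into demand: q* = 1426 - 20(19) = 1046.
Demand choke price (qd = 0): p = 1426/20 = 71.3. Consumer surplus = ½ × (71.3 - 19) × 1046 = 27352.9.

Consumer surplus = 27352.9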